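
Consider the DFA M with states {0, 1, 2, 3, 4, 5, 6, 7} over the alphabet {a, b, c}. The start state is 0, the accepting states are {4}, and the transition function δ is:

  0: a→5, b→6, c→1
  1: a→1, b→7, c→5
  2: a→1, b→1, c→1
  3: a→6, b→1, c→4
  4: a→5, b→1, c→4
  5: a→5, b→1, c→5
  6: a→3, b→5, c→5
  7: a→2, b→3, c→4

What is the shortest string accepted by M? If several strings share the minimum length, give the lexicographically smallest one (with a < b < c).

bac

A breadth-first search from 0 reaches an accepting state first via the path 0 → 6 → 3 → 4 on input bac.
No string of length < 3 is accepted (BFS exhausts all shorter strings without reaching an accepting state), and bac is the lexicographically least accepting string of length 3.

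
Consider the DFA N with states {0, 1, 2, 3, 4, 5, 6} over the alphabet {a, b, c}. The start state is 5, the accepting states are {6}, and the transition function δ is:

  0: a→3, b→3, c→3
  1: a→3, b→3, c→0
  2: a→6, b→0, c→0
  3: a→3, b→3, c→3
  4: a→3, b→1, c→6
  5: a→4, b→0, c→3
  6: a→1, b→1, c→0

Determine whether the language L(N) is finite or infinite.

The useful states (reachable from 5 and able to reach an accepting state) are {4, 5, 6}.
Restricted to these states the transition graph has no cycle, so every accepting path has bounded length and L is finite.

finite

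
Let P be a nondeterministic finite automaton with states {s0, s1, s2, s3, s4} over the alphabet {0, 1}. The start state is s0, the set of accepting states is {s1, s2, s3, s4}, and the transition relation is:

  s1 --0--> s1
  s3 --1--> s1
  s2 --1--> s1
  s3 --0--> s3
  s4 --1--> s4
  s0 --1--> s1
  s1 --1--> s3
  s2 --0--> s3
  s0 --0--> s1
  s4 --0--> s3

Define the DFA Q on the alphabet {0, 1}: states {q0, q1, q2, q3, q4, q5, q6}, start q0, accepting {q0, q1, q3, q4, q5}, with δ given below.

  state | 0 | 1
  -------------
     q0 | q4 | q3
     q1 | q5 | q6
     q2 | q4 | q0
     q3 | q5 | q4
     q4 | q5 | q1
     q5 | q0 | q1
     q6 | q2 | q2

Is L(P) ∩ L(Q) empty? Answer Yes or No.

The string 0 is accepted by both P and Q.
Hence L(P) ∩ L(Q) ≠ ∅.

No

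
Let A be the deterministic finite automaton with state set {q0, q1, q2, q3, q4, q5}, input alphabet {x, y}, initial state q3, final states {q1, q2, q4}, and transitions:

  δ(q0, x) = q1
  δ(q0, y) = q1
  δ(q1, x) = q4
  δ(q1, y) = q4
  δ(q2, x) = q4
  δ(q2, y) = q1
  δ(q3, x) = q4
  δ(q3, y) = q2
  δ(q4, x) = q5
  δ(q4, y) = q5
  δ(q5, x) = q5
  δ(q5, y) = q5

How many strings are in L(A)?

The useful subgraph on states {q1, q2, q3, q4} is acyclic, so L(A) is finite; the longest accepting path visits 4 useful states, giving maximum string length 3.
Counting accepting paths from q3 by length: 2 of length 1, 2 of length 2, 2 of length 3. Total 6.

6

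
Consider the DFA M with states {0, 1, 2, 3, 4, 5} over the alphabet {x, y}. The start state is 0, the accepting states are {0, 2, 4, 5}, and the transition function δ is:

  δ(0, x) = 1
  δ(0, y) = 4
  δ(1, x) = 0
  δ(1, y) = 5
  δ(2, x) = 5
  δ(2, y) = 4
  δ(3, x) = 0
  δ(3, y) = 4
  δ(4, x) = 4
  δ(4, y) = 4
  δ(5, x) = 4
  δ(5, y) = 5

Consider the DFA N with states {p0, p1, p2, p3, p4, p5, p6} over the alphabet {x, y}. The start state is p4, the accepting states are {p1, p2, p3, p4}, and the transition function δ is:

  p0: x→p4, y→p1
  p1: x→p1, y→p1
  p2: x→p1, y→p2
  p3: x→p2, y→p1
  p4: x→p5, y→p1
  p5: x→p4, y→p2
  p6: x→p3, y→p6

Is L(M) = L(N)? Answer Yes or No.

Yes

Exploring the product automaton M × N from the start pair (0, p4), following both machines on each input symbol, reaches 4 state pairs: (0, p4), (1, p5), (4, p1), (5, p2).
M accepts in {0, 2, 4, 5} and N accepts in {p1, p2, p3, p4}. In every reachable pair the two components are either both accepting — (0, p4), (4, p1), (5, p2) — or both non-accepting, so no string is accepted by exactly one of the machines: L(M) \ L(N) and L(N) \ L(M) are both empty.
Hence every string is accepted by M iff it is accepted by N, and the two languages coincide.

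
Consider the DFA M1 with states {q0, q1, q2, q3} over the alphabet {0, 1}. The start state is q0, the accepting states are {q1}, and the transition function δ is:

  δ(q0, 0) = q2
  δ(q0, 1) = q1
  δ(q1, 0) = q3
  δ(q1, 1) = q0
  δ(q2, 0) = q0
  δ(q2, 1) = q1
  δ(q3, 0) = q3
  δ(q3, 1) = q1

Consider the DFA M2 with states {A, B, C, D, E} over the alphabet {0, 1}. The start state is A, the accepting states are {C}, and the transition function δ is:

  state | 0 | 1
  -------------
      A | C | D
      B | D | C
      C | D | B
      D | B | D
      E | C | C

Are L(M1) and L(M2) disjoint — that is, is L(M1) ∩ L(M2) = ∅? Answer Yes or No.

The string 101 is accepted by both M1 and M2.
Hence L(M1) ∩ L(M2) ≠ ∅.

No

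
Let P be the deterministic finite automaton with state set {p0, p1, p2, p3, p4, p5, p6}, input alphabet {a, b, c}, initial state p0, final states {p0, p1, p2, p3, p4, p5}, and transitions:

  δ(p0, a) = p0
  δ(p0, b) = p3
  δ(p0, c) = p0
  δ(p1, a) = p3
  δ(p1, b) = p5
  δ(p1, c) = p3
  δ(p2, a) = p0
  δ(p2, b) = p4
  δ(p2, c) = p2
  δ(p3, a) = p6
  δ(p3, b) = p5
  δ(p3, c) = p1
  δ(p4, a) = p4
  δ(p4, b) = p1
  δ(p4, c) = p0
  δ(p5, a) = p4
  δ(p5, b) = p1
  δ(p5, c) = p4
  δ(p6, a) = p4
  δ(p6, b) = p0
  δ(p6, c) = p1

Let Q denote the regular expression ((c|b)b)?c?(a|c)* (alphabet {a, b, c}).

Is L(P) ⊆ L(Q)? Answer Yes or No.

No

The string b is in L(P) but not in L(Q).
So L(P) ⊄ L(Q).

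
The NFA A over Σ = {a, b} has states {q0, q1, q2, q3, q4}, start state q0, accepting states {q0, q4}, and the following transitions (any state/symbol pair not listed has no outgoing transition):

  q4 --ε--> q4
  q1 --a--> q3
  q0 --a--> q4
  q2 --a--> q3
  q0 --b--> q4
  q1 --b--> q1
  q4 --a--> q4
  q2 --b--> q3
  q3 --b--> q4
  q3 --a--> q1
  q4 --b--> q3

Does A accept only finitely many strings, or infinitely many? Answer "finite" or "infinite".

infinite

State q1 is reachable from the start and can reach an accepting state, and it lies on the cycle q1 → q1.
Traversing that cycle any number of times yields accepted strings of unbounded length, so the language is infinite.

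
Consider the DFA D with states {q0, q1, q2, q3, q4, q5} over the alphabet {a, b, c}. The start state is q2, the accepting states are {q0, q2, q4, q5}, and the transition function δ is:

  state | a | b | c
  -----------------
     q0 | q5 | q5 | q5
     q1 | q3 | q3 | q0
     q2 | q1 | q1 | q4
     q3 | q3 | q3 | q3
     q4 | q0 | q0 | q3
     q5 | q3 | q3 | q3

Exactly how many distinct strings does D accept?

The useful subgraph on states {q0, q1, q2, q4, q5} is acyclic, so L(D) is finite; the longest accepting path visits 4 useful states, giving maximum string length 3.
Counting accepting paths from q2 by length: 1 of length 0, 1 of length 1, 4 of length 2, 12 of length 3. Total 18.

18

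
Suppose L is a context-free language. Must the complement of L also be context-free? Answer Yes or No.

CFLs are closed under union, so if they were also closed under complement they would be closed under intersection by De Morgan (L₁ ∩ L₂ is the complement of the union of the complements). But {aⁿbⁿcᵐ} ∩ {aᵐbⁿcⁿ} = {aⁿbⁿcⁿ} is not context-free although both operands are.

No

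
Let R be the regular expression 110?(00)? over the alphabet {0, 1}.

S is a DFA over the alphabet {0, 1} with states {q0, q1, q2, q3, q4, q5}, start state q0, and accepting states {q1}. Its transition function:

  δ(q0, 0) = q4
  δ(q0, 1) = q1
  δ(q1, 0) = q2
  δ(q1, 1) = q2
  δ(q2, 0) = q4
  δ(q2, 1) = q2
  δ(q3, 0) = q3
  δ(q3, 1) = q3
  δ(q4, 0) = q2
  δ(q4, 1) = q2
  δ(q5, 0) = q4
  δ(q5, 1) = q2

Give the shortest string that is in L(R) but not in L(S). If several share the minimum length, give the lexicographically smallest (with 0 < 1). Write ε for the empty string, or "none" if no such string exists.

11

The string 11 is accepted by R but not by S.
No shorter string lies in the difference, and 11 is the lexicographically first length-2 string in L(R) \ L(S).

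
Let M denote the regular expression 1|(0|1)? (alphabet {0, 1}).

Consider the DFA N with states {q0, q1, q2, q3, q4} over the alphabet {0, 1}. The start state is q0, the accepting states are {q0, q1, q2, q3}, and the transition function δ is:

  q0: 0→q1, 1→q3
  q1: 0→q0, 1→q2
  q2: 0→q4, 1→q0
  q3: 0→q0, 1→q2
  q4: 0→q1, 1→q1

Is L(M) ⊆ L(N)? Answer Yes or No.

Yes

Converting the expression M to a DFA (subset construction, then merging equivalent states) gives the minimal DFA with states {m0, m1, m2}, start state m0, accepting states {m0, m1} and transitions m0: 0→m1, 1→m1; m1: 0→m2, 1→m2; m2: 0→m2, 1→m2.
Exploring the product automaton M × N from the start pair (m0, q0), following both machines on each input symbol, reaches 8 state pairs: (m0, q0), (m1, q1), (m1, q3), (m2, q0), (m2, q2), (m2, q1), (m2, q3), (m2, q4).
M accepts in {m0, m1} and N accepts in {q0, q1, q2, q3}. The reachable pairs whose M-component is accepting are (m0, q0), (m1, q1), (m1, q3); in each of them the N-component is accepting too, so the product for L(M) \ L(N) (M-component accepting, N-component rejecting) has no reachable accepting pair and the difference is empty.
Hence every string in L(M) is also in L(N).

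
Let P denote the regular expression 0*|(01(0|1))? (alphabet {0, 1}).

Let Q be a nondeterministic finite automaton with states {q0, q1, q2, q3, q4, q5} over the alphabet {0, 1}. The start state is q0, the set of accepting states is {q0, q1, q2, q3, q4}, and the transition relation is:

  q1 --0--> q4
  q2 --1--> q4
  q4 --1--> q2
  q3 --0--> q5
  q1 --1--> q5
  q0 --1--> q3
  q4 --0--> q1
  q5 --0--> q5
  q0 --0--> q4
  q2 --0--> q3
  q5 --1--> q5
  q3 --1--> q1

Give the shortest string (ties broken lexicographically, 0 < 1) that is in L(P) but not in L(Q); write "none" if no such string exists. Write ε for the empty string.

none

Converting the expression P to a DFA (subset construction, then merging equivalent states) gives the minimal DFA with states {p0, p1, p2, p3, p4, p5}, start state p0, accepting states {p0, p1, p3, p5} and transitions p0: 0→p1, 1→p2; p1: 0→p3, 1→p4; p2: 0→p2, 1→p2; p3: 0→p3, 1→p2; p4: 0→p5, 1→p5; p5: 0→p2, 1→p2.
Exploring the product automaton P × Q from the start pair (p0, q0), following both machines on each input symbol, reaches 12 state pairs: (p0, q0), (p1, q4), (p2, q3), (p3, q1), (p4, q2), (p2, q5), (p2, q1), (p3, q4), (p5, q3), (p5, q4), (p2, q4), (p2, q2).
P accepts in {p0, p1, p3, p5} and Q accepts in {q0, q1, q2, q3, q4}. The reachable pairs whose P-component is accepting are (p0, q0), (p1, q4), (p3, q1), (p3, q4), (p5, q3), (p5, q4); in each of them the Q-component is accepting too, so the product for L(P) \ L(Q) (P-component accepting, Q-component rejecting) has no reachable accepting pair and the difference is empty.
So every string accepted by P is also accepted by Q: L(P) \ L(Q) = ∅ and there is no such string.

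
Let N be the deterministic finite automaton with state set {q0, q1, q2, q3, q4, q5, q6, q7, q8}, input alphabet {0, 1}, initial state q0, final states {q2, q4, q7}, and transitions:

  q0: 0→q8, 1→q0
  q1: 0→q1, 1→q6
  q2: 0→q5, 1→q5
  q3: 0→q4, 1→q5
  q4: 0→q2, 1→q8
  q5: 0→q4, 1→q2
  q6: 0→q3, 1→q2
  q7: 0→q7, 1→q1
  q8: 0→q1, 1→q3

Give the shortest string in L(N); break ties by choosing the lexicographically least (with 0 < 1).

A breadth-first search from q0 reaches an accepting state first via the path q0 → q8 → q3 → q4 on input 010.
No string of length < 3 is accepted (BFS exhausts all shorter strings without reaching an accepting state), and 010 is the lexicographically least accepting string of length 3.

010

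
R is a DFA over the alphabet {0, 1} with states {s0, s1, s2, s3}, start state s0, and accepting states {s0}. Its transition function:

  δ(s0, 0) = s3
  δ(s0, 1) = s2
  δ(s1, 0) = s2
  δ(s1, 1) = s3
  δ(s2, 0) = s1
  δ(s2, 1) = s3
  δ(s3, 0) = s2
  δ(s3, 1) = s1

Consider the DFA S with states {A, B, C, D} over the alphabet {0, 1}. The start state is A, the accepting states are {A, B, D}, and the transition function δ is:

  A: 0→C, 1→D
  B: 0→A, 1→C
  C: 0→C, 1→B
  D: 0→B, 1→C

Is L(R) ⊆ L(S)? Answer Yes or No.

Exploring the product automaton R × S from the start pair (s0, A), following both machines on each input symbol, reaches 11 state pairs: (s0, A), (s3, C), (s2, D), (s2, C), (s1, B), (s1, C), (s3, B), (s2, A), (s3, D), (s2, B), (s1, A).
R accepts in {s0} and S accepts in {A, B, D}. The reachable pairs whose R-component is accepting are (s0, A); in each of them the S-component is accepting too, so the product for L(R) \ L(S) (R-component accepting, S-component rejecting) has no reachable accepting pair and the difference is empty.
Hence every string in L(R) is also in L(S).

Yes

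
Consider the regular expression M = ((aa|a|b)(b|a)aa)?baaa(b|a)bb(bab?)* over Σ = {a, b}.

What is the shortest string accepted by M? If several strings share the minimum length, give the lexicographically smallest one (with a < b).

By inspection of the expression, no string of length less than 7 matches, and baaaabb is the lexicographically first match of length 7.

baaaabb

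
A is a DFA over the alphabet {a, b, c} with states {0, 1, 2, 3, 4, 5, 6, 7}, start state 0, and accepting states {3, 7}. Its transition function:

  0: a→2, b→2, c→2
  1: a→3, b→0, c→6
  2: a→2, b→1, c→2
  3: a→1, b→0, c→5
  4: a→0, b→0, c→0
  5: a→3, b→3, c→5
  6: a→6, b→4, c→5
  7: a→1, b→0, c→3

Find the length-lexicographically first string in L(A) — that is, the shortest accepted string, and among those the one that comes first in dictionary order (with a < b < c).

aba

A breadth-first search from 0 reaches an accepting state first via the path 0 → 2 → 1 → 3 on input aba.
No string of length < 3 is accepted (BFS exhausts all shorter strings without reaching an accepting state), and aba is the lexicographically least accepting string of length 3.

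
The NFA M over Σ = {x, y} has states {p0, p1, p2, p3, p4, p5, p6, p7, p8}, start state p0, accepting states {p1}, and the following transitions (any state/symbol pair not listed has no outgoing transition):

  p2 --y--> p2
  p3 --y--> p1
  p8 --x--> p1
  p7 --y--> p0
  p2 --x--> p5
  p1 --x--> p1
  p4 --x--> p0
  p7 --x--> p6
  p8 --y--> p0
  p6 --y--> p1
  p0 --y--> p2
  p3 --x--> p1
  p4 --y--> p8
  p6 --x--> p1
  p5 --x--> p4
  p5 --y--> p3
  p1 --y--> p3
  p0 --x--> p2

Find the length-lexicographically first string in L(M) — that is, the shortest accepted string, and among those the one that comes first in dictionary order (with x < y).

xxyx

A breadth-first search from p0 reaches an accepting state first via the path p0 → p2 → p5 → p3 → p1 on input xxyx.
No string of length < 4 is accepted (BFS exhausts all shorter strings without reaching an accepting state), and xxyx is the lexicographically least accepting string of length 4.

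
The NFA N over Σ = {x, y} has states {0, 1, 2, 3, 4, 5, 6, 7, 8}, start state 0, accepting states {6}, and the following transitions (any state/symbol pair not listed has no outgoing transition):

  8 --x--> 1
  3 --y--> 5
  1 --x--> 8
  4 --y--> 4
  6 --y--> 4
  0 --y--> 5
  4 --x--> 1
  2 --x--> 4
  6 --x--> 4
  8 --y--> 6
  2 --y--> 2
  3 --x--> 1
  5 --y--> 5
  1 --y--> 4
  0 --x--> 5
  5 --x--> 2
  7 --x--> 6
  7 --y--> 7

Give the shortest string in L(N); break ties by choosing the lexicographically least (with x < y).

A breadth-first search from 0 reaches an accepting state first via the path 0 → 5 → 2 → 4 → 1 → 8 → 6 on input xxxxxy.
No string of length < 6 is accepted (BFS exhausts all shorter strings without reaching an accepting state), and xxxxxy is the lexicographically least accepting string of length 6.

xxxxxy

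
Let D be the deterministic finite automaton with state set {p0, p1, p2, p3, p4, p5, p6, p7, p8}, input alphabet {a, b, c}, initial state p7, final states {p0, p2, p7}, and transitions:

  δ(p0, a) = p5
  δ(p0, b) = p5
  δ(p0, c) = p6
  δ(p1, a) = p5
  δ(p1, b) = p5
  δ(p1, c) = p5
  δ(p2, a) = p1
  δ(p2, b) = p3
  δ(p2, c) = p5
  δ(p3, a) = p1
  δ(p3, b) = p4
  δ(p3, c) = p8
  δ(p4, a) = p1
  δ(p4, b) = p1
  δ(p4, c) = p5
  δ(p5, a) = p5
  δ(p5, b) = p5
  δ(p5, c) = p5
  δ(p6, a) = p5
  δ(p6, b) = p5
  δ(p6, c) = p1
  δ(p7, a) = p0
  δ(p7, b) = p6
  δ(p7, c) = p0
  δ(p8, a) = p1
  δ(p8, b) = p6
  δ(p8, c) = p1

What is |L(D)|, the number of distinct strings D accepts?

3

The useful subgraph on states {p0, p7} is acyclic, so L(D) is finite; the longest accepting path visits 2 useful states, giving maximum string length 1.
Counting accepting paths from p7 by length: 1 of length 0, 2 of length 1. Total 3.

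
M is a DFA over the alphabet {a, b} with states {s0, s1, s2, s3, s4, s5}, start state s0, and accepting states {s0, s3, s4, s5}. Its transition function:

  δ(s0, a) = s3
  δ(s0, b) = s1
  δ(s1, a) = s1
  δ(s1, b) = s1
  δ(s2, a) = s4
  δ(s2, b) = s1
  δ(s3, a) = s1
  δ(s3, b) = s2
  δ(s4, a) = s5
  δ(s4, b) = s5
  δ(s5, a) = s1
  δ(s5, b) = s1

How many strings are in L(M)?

5

The useful subgraph on states {s0, s2, s3, s4, s5} is acyclic, so L(M) is finite; the longest accepting path visits 5 useful states, giving maximum string length 4.
Counting accepting paths from s0 by length: 1 of length 0, 1 of length 1, 1 of length 3, 2 of length 4. Total 5.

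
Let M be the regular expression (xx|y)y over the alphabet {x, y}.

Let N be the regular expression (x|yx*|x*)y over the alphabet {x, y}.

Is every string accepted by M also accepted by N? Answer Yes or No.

Yes

Converting the expression M to a DFA (subset construction, then merging equivalent states) gives the minimal DFA with states {m0, m1, m2, m3, m4}, start state m0, accepting states {m4} and transitions m0: x→m1, y→m2; m1: x→m2, y→m3; m2: x→m3, y→m4; m3: x→m3, y→m3; m4: x→m3, y→m3.
Converting the expression N to a DFA (subset construction, then merging equivalent states) gives the minimal DFA with states {n0, n1, n2, n3, n4}, start state n0, accepting states {n2, n3} and transitions n0: x→n1, y→n2; n1: x→n1, y→n3; n2: x→n1, y→n3; n3: x→n4, y→n4; n4: x→n4, y→n4.
Exploring the product automaton M × N from the start pair (m0, n0), following both machines on each input symbol, reaches 8 state pairs: (m0, n0), (m1, n1), (m2, n2), (m2, n1), (m3, n3), (m3, n1), (m4, n3), (m3, n4).
M accepts in {m4} and N accepts in {n2, n3}. The reachable pairs whose M-component is accepting are (m4, n3); in each of them the N-component is accepting too, so the product for L(M) \ L(N) (M-component accepting, N-component rejecting) has no reachable accepting pair and the difference is empty.
Hence every string in L(M) is also in L(N).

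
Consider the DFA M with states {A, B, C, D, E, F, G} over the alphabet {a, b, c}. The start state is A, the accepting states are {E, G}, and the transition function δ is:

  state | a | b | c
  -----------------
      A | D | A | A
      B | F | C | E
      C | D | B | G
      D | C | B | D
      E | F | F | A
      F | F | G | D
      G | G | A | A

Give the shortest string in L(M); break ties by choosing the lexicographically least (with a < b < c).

aac

A breadth-first search from A reaches an accepting state first via the path A → D → C → G on input aac.
No string of length < 3 is accepted (BFS exhausts all shorter strings without reaching an accepting state), and aac is the lexicographically least accepting string of length 3.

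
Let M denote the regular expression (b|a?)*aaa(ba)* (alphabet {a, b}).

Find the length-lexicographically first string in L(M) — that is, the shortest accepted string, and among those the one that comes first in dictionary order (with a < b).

aaa

By inspection of the expression, no string of length less than 3 matches, and aaa is the lexicographically first match of length 3.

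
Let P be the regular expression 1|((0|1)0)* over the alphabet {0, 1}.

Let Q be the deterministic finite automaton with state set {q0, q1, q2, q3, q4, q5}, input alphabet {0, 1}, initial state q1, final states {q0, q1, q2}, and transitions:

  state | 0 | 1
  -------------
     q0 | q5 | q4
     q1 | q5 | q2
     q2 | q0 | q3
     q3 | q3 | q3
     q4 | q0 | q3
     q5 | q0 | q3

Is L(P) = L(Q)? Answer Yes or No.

Yes

Converting the expression P to a DFA (subset construction, then merging equivalent states) gives the minimal DFA with states {p0, p1, p2, p3, p4}, start state p0, accepting states {p0, p2, p3} and transitions p0: 0→p1, 1→p2; p1: 0→p3, 1→p4; p2: 0→p3, 1→p4; p3: 0→p1, 1→p1; p4: 0→p4, 1→p4.
Exploring the product automaton P × Q from the start pair (p0, q1), following both machines on each input symbol, reaches 6 state pairs: (p0, q1), (p1, q5), (p2, q2), (p3, q0), (p4, q3), (p1, q4).
P accepts in {p0, p2, p3} and Q accepts in {q0, q1, q2}. In every reachable pair the two components are either both accepting — (p0, q1), (p2, q2), (p3, q0) — or both non-accepting, so no string is accepted by exactly one of the machines: L(P) \ L(Q) and L(Q) \ L(P) are both empty.
Hence every string is accepted by P iff it is accepted by Q, and the two languages coincide.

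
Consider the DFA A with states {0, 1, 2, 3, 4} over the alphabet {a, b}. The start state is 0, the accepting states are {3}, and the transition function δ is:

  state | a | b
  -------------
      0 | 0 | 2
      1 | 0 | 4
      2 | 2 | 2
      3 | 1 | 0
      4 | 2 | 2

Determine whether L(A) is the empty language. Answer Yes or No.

The states reachable from the start state are {0, 2}.
None of the accepting states {3} is reachable, so no string is accepted and L(A) = ∅.

Yes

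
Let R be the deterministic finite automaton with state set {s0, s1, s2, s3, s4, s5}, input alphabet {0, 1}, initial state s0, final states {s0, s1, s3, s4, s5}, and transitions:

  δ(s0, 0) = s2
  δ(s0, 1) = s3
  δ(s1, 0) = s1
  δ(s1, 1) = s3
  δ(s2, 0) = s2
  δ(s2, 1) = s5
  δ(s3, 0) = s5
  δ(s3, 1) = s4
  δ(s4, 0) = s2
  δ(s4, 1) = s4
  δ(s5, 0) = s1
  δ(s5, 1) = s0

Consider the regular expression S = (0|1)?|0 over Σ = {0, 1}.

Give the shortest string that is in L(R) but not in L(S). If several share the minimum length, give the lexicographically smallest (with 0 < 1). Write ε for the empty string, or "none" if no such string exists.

The string 01 is accepted by R but not by S.
No shorter string lies in the difference, and 01 is the lexicographically first length-2 string in L(R) \ L(S).

01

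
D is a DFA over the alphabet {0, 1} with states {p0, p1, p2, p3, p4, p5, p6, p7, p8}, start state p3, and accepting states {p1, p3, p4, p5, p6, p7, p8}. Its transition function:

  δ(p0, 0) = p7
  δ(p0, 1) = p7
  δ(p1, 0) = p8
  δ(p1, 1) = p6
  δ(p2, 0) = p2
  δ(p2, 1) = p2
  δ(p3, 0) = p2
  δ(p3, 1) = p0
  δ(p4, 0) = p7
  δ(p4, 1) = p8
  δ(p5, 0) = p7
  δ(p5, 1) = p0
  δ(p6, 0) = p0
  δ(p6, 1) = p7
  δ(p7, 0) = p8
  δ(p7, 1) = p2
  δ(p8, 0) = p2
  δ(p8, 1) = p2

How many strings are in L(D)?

5

The useful subgraph on states {p0, p3, p7, p8} is acyclic, so L(D) is finite; the longest accepting path visits 4 useful states, giving maximum string length 3.
Counting accepting paths from p3 by length: 1 of length 0, 2 of length 2, 2 of length 3. Total 5.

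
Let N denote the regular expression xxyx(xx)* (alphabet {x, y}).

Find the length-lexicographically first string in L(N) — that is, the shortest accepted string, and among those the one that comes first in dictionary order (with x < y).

xxyx

By inspection of the expression, no string of length less than 4 matches, and xxyx is the lexicographically first match of length 4.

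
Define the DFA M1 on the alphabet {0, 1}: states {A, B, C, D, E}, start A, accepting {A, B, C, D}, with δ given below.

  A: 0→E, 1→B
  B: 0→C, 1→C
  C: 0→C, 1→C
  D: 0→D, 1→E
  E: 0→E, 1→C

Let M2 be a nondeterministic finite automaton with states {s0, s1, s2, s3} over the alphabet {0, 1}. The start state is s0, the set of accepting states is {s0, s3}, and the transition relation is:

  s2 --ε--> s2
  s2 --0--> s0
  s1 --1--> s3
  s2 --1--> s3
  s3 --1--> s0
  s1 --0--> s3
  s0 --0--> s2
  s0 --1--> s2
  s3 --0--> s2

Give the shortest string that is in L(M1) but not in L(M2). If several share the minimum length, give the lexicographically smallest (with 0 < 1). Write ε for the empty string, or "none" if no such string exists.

The string 1 is accepted by M1 but not by M2.
No shorter string lies in the difference, and 1 is the lexicographically first length-1 string in L(M1) \ L(M2).

1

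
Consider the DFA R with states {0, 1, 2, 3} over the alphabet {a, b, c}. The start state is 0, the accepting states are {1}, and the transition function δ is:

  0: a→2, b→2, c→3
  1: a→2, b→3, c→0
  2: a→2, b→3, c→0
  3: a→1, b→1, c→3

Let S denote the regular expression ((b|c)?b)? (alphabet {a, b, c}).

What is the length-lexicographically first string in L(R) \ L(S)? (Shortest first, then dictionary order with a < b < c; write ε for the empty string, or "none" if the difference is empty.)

The string ca is accepted by R but not by S.
No shorter string lies in the difference, and ca is the lexicographically first length-2 string in L(R) \ L(S).

ca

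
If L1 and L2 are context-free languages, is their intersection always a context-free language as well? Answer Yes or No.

{aⁿbⁿcᵐ : m,n≥0} and {aᵐbⁿcⁿ : m,n≥0} are both context-free, but their intersection {aⁿbⁿcⁿ : n≥0} is not (pumping lemma).

No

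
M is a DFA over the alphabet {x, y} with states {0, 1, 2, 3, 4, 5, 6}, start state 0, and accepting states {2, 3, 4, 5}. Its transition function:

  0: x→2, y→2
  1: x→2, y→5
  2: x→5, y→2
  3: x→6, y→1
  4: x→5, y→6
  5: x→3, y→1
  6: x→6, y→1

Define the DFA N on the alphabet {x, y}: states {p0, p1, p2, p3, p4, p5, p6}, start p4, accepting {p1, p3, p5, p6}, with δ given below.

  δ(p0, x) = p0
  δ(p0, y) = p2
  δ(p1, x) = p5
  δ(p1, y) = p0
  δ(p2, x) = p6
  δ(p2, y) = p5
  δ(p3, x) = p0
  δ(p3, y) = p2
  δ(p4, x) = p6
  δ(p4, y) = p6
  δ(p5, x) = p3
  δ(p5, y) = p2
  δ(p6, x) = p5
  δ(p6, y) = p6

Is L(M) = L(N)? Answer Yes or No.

Yes

Exploring the product automaton M × N from the start pair (0, p4), following both machines on each input symbol, reaches 6 state pairs: (0, p4), (2, p6), (5, p5), (3, p3), (1, p2), (6, p0).
M accepts in {2, 3, 4, 5} and N accepts in {p1, p3, p5, p6}. In every reachable pair the two components are either both accepting — (2, p6), (5, p5), (3, p3) — or both non-accepting, so no string is accepted by exactly one of the machines: L(M) \ L(N) and L(N) \ L(M) are both empty.
Hence every string is accepted by M iff it is accepted by N, and the two languages coincide.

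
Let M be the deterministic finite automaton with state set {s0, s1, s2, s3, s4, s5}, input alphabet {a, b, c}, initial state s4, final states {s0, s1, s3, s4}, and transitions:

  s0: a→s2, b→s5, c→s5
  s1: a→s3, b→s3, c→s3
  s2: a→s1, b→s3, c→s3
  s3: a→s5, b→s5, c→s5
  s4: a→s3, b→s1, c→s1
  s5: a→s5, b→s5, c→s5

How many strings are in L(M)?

The useful subgraph on states {s1, s3, s4} is acyclic, so L(M) is finite; the longest accepting path visits 3 useful states, giving maximum string length 2.
Counting accepting paths from s4 by length: 1 of length 0, 3 of length 1, 6 of length 2. Total 10.

10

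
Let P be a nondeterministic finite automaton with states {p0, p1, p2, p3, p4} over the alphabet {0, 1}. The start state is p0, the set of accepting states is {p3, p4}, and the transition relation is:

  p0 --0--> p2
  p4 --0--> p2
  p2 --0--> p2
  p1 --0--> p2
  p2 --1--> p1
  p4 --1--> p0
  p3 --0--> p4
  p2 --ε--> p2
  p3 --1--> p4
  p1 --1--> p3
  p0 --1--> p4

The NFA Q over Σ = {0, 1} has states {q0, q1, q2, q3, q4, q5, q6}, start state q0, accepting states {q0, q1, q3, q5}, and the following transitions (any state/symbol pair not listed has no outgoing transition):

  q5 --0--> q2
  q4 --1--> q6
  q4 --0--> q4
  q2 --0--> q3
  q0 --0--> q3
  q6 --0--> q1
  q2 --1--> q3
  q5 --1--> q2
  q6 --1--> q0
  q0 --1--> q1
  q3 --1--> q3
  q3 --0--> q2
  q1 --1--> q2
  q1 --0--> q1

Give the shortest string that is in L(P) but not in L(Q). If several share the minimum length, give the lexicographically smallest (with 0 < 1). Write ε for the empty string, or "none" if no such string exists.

0110

The string 0110 is accepted by P but not by Q.
No shorter string lies in the difference, and 0110 is the lexicographically first length-4 string in L(P) \ L(Q).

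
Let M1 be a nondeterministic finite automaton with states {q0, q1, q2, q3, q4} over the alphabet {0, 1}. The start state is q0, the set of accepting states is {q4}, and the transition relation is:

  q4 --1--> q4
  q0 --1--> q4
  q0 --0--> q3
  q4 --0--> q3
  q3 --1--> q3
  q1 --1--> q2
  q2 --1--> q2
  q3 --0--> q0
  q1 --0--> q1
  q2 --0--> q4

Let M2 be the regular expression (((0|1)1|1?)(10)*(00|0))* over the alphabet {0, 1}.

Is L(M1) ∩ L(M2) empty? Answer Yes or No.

Yes

Converting the expression M2 to a DFA (subset construction, then merging equivalent states) gives the minimal DFA with states {r0, r1, r2, r3, r4}, start state r0, accepting states {r0} and transitions r0: 0→r0, 1→r1; r1: 0→r0, 1→r2; r2: 0→r0, 1→r3; r3: 0→r2, 1→r4; r4: 0→r4, 1→r4.
Exploring the product automaton M1 × M2 from the start pair (q0, r0), following both machines on each input symbol, reaches 12 state pairs: (q0, r0), (q3, r0), (q4, r1), (q3, r1), (q4, r2), (q3, r2), (q4, r3), (q3, r3), (q4, r4), (q0, r2), (q3, r4), (q0, r4).
M1 accepts in {q4} and M2 accepts in {r0}; no reachable pair has both components accepting, so no string drives both machines to acceptance simultaneously and L(M1) ∩ L(M2) = ∅.
So no string is accepted by both, and the intersection is empty.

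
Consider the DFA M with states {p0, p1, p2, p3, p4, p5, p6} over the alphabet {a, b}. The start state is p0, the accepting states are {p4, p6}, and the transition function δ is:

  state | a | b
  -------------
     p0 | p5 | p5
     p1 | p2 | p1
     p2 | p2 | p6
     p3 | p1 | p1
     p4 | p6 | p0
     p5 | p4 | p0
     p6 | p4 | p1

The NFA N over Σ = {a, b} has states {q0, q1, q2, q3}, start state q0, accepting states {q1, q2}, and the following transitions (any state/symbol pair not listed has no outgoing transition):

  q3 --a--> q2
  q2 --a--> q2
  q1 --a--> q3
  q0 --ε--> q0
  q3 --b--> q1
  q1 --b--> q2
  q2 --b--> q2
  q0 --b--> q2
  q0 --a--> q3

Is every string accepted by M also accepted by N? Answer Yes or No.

Yes

Exploring the product automaton M × N from the start pair (p0, q0), following both machines on each input symbol, reaches 9 state pairs: (p0, q0), (p5, q3), (p5, q2), (p4, q2), (p0, q1), (p0, q2), (p6, q2), (p1, q2), (p2, q2).
M accepts in {p4, p6} and N accepts in {q1, q2}. The reachable pairs whose M-component is accepting are (p4, q2), (p6, q2); in each of them the N-component is accepting too, so the product for L(M) \ L(N) (M-component accepting, N-component rejecting) has no reachable accepting pair and the difference is empty.
Hence every string in L(M) is also in L(N).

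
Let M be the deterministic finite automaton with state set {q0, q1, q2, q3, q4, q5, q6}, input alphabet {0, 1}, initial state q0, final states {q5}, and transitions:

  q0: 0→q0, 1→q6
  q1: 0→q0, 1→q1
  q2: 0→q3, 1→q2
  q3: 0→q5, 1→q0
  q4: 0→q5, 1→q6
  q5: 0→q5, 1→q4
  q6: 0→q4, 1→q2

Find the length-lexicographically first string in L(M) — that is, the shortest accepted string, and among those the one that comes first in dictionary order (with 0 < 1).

A breadth-first search from q0 reaches an accepting state first via the path q0 → q6 → q4 → q5 on input 100.
No string of length < 3 is accepted (BFS exhausts all shorter strings without reaching an accepting state), and 100 is the lexicographically least accepting string of length 3.

100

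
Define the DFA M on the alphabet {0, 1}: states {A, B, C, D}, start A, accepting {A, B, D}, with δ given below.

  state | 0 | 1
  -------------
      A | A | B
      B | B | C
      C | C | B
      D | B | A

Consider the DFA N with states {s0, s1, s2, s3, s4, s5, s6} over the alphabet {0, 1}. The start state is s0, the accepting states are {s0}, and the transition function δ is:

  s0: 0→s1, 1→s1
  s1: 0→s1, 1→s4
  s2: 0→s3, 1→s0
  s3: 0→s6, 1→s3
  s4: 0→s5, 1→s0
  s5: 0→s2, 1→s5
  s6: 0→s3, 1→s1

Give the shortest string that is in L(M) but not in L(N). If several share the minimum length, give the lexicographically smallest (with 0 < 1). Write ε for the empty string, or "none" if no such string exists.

The string 0 is accepted by M but not by N.
No shorter string lies in the difference, and 0 is the lexicographically first length-1 string in L(M) \ L(N).

0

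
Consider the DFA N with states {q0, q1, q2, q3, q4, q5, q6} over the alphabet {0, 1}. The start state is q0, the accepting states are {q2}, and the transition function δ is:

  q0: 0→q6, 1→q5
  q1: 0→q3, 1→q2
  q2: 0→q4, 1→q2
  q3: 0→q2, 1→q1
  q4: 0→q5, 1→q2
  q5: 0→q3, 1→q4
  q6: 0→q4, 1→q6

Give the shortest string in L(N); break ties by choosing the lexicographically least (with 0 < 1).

001

A breadth-first search from q0 reaches an accepting state first via the path q0 → q6 → q4 → q2 on input 001.
No string of length < 3 is accepted (BFS exhausts all shorter strings without reaching an accepting state), and 001 is the lexicographically least accepting string of length 3.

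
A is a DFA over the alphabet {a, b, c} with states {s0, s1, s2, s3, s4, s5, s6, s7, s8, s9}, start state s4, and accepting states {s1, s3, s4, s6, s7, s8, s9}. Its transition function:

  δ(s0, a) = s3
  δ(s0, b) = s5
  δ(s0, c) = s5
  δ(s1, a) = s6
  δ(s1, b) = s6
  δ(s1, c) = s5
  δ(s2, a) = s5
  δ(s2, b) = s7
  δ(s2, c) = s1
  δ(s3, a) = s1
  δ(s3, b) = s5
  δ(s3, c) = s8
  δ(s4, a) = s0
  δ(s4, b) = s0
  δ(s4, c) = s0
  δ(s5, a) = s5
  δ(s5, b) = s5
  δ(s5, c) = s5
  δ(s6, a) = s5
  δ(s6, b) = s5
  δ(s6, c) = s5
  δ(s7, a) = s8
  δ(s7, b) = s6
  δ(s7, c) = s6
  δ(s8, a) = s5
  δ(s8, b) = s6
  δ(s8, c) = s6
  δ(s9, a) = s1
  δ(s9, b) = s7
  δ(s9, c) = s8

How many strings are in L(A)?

The useful subgraph on states {s0, s1, s3, s4, s6, s8} is acyclic, so L(A) is finite; the longest accepting path visits 5 useful states, giving maximum string length 4.
Counting accepting paths from s4 by length: 1 of length 0, 3 of length 2, 6 of length 3, 12 of length 4. Total 22.

22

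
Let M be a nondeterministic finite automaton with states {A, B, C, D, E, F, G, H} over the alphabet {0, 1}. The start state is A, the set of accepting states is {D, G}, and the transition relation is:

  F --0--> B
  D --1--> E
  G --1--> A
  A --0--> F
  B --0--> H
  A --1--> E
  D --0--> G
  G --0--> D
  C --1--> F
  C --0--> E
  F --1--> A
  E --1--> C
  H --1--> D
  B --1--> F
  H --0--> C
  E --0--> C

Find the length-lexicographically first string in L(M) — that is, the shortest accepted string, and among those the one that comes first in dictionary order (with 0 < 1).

0001

A breadth-first search from A reaches an accepting state first via the path A → F → B → H → D on input 0001.
No string of length < 4 is accepted (BFS exhausts all shorter strings without reaching an accepting state), and 0001 is the lexicographically least accepting string of length 4.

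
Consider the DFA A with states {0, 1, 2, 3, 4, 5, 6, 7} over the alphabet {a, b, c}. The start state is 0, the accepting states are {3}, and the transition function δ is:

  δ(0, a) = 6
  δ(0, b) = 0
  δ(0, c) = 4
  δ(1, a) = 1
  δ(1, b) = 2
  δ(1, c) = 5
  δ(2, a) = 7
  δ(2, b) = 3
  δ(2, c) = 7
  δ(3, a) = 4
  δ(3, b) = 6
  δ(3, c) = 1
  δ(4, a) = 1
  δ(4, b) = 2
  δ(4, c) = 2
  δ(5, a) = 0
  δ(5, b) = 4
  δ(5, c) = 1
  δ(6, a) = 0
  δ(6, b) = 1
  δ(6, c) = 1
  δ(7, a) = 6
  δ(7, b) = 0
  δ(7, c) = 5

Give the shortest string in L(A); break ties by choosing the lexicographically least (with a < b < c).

cbb

A breadth-first search from 0 reaches an accepting state first via the path 0 → 4 → 2 → 3 on input cbb.
No string of length < 3 is accepted (BFS exhausts all shorter strings without reaching an accepting state), and cbb is the lexicographically least accepting string of length 3.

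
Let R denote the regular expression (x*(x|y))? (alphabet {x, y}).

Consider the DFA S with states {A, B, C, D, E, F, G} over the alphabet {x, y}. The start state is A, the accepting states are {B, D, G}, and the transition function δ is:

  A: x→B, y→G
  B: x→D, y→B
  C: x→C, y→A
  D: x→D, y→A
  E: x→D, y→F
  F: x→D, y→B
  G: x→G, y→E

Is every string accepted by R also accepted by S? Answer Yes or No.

No

The empty string ε is in L(R) but not in L(S).
So L(R) ⊄ L(S).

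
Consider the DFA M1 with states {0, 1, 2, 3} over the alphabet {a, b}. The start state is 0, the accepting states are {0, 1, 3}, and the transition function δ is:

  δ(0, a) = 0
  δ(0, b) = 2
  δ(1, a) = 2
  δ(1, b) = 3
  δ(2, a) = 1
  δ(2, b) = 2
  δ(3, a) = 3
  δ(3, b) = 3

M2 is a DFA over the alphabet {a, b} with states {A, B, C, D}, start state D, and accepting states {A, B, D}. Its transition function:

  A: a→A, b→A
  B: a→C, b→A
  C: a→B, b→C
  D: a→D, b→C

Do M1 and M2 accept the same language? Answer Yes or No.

Yes

Exploring the product automaton M1 × M2 from the start pair (0, D), following both machines on each input symbol, reaches 4 state pairs: (0, D), (2, C), (1, B), (3, A).
M1 accepts in {0, 1, 3} and M2 accepts in {A, B, D}. In every reachable pair the two components are either both accepting — (0, D), (1, B), (3, A) — or both non-accepting, so no string is accepted by exactly one of the machines: L(M1) \ L(M2) and L(M2) \ L(M1) are both empty.
Hence every string is accepted by M1 iff it is accepted by M2, and the two languages coincide.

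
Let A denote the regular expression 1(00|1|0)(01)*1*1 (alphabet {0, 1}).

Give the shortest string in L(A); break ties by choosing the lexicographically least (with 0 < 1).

By inspection of the expression, no string of length less than 3 matches, and 101 is the lexicographically first match of length 3.

101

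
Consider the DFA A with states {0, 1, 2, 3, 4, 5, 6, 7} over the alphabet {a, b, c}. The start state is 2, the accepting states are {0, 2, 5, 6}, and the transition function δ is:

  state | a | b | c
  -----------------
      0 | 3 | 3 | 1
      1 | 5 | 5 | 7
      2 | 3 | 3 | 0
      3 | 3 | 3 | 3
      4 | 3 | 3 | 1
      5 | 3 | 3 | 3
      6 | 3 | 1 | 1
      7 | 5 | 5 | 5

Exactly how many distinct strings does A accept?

7

The useful subgraph on states {0, 1, 2, 5, 7} is acyclic, so L(A) is finite; the longest accepting path visits 5 useful states, giving maximum string length 4.
Counting accepting paths from 2 by length: 1 of length 0, 1 of length 1, 2 of length 3, 3 of length 4. Total 7.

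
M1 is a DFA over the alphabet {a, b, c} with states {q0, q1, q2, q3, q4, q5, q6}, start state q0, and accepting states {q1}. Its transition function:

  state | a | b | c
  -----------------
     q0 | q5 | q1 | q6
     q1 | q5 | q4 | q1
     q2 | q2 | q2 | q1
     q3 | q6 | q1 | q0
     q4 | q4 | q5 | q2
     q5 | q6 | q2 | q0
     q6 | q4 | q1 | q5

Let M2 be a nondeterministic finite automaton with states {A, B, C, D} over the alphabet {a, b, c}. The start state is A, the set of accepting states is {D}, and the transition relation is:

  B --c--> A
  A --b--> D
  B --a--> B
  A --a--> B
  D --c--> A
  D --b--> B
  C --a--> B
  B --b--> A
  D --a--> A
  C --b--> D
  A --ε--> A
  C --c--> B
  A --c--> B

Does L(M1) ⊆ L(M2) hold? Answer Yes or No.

No

The string bc is in L(M1) but not in L(M2).
So L(M1) ⊄ L(M2).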